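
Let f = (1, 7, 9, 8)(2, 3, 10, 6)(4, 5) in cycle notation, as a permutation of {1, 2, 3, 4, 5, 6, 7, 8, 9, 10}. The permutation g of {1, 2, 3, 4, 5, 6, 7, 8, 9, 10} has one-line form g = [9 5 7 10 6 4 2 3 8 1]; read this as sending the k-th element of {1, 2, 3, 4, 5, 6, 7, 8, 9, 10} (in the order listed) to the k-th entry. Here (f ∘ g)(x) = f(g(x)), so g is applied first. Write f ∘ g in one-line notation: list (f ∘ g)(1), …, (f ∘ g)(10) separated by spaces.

8 4 9 6 2 5 3 10 1 7

(f ∘ g)(x) = f(g(x)). Computing each image: f(g(1)) = f(9) = 8, f(g(2)) = f(5) = 4, f(g(3)) = f(7) = 9, f(g(4)) = f(10) = 6, f(g(5)) = f(6) = 2, f(g(6)) = f(4) = 5, f(g(7)) = f(2) = 3, f(g(8)) = f(3) = 10, f(g(9)) = f(8) = 1, f(g(10)) = f(1) = 7.
Hence f ∘ g = [8 4 9 6 2 5 3 10 1 7].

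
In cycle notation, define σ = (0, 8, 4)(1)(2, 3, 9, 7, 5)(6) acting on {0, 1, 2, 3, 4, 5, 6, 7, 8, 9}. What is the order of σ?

15

The disjoint cycles have lengths 5, 3, 1, 1.
Since disjoint cycles commute, ord(σ) = lcm(5, 3) = 15.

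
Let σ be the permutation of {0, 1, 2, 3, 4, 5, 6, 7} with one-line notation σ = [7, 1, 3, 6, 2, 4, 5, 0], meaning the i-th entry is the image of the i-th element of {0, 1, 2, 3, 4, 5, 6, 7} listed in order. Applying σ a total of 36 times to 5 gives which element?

Tracing 5 → 4 → … returns to 5 after 5 steps, so 5 lies in a 5-cycle (2 3 6 5 4).
Since the cycle has length 5, σ^36 acts on it the same as σ^1 (36 mod 5 = 1).
Stepping 1 place around the cycle: 5 → 4.

4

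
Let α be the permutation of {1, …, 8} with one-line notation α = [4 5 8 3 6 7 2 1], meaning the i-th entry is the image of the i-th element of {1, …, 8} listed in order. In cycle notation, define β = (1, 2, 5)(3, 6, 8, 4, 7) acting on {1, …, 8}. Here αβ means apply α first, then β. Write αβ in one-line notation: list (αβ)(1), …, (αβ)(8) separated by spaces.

(αβ)(x) = β(α(x)). Computing each image: β(α(1)) = β(4) = 7, β(α(2)) = β(5) = 1, β(α(3)) = β(8) = 4, β(α(4)) = β(3) = 6, β(α(5)) = β(6) = 8, β(α(6)) = β(7) = 3, β(α(7)) = β(2) = 5, β(α(8)) = β(1) = 2.
Hence αβ = [7 1 4 6 8 3 5 2].

7 1 4 6 8 3 5 2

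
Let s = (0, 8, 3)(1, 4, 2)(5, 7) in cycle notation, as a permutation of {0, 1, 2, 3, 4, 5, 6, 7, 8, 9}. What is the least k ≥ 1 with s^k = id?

The disjoint cycles have lengths 3, 3, 2, 1, 1.
The order of s is the least common multiple of its cycle lengths: lcm(3, 3, 2) = 6.

6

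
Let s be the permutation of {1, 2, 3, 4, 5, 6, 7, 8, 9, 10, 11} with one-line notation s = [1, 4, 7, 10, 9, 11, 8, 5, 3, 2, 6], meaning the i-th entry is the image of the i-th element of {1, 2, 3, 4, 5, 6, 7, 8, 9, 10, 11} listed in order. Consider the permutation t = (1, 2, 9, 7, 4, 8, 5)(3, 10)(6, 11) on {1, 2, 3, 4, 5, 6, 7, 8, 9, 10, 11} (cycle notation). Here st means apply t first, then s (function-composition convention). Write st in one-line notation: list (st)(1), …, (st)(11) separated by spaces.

4 3 2 5 1 6 10 9 8 7 11

(st)(x) = s(t(x)). Computing each image: s(t(1)) = s(2) = 4, s(t(2)) = s(9) = 3, s(t(3)) = s(10) = 2, s(t(4)) = s(8) = 5, s(t(5)) = s(1) = 1, s(t(6)) = s(11) = 6, s(t(7)) = s(4) = 10, s(t(8)) = s(5) = 9, s(t(9)) = s(7) = 8, s(t(10)) = s(3) = 7, s(t(11)) = s(6) = 11.
Hence st = [4 3 2 5 1 6 10 9 8 7 11].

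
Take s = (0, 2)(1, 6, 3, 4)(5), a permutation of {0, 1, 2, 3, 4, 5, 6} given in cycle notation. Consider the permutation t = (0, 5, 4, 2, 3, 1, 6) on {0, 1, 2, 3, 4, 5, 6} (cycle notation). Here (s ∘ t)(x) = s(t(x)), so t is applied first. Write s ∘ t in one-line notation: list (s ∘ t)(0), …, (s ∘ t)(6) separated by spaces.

5 3 4 6 0 1 2

(s ∘ t)(x) = s(t(x)). Computing each image: s(t(0)) = s(5) = 5, s(t(1)) = s(6) = 3, s(t(2)) = s(3) = 4, s(t(3)) = s(1) = 6, s(t(4)) = s(2) = 0, s(t(5)) = s(4) = 1, s(t(6)) = s(0) = 2.
Hence s ∘ t = [5 3 4 6 0 1 2].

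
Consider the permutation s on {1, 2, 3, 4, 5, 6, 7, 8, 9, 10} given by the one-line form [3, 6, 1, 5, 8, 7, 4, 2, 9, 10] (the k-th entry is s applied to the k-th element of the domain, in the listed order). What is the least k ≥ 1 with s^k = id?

Decomposing into disjoint cycles gives cycle lengths 6, 2, 1, 1.
The order is lcm(6, 2) = 6.

6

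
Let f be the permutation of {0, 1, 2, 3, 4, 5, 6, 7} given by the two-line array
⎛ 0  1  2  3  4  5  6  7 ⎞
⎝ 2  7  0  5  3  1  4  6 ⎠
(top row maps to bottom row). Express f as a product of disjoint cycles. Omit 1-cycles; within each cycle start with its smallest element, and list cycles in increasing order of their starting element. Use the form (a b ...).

From 0: 0 → 2 → 0, closing the cycle (0 2).
Repeating from the next unused element and collecting all non-trivial cycles gives (0 2)(1 7 6 4 3 5).

(0 2)(1 7 6 4 3 5)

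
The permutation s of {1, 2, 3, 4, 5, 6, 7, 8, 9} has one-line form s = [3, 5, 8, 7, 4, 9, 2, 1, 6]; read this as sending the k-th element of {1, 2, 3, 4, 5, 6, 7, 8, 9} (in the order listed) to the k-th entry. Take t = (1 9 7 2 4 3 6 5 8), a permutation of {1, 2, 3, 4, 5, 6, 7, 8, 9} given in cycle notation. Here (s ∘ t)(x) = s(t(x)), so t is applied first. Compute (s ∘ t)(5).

1

t(5) = 8, then s(8) = 1; composing gives (s ∘ t)(5) = 1.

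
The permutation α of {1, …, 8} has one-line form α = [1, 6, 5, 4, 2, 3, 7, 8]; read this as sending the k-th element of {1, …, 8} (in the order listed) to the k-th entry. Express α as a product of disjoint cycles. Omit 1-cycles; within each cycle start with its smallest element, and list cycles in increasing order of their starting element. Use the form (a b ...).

(2 6 3 5)

Iterating α from 2 gives 2 → 6 → 3 → 5 → 2; that is the 4-cycle (2 6 3 5).
Continuing from each remaining unvisited element yields (2 6 3 5).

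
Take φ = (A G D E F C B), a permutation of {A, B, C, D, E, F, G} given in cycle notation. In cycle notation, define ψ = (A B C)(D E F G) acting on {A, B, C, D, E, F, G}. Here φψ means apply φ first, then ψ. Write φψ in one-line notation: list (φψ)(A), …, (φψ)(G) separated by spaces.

D B C F G A E

(φψ)(x) = ψ(φ(x)). Computing each image: ψ(φ(A)) = ψ(G) = D, ψ(φ(B)) = ψ(A) = B, ψ(φ(C)) = ψ(B) = C, ψ(φ(D)) = ψ(E) = F, ψ(φ(E)) = ψ(F) = G, ψ(φ(F)) = ψ(C) = A, ψ(φ(G)) = ψ(D) = E.
Hence φψ = [D B C F G A E].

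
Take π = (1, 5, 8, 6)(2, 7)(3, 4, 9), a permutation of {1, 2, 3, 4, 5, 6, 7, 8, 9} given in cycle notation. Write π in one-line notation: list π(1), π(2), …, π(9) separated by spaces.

Image by image: 1↦5, 2↦7, 3↦4, 4↦9, 5↦8, 6↦1, 7↦2, 8↦6, 9↦3.
Listing these in domain order gives 5 7 4 9 8 1 2 6 3.

5 7 4 9 8 1 2 6 3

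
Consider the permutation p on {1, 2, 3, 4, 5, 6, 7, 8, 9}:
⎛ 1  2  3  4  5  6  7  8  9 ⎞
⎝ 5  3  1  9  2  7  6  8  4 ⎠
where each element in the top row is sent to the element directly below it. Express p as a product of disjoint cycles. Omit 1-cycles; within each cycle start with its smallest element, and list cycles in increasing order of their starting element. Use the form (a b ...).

From 1: 1 → 5 → 2 → 3 → 1, closing the cycle (1 5 2 3).
Continuing from each remaining unvisited element yields (1 5 2 3)(4 9)(6 7).

(1 5 2 3)(4 9)(6 7)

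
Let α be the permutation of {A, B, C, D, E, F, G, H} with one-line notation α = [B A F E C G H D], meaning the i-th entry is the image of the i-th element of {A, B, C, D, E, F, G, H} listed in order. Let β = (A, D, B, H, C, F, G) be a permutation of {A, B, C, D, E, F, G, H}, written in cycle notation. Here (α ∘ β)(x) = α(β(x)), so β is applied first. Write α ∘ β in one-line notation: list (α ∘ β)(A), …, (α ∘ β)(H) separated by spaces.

E D G A C H B F

(α ∘ β)(x) = α(β(x)). Computing each image: α(β(A)) = α(D) = E, α(β(B)) = α(H) = D, α(β(C)) = α(F) = G, α(β(D)) = α(B) = A, α(β(E)) = α(E) = C, α(β(F)) = α(G) = H, α(β(G)) = α(A) = B, α(β(H)) = α(C) = F.
Hence α ∘ β = [E D G A C H B F].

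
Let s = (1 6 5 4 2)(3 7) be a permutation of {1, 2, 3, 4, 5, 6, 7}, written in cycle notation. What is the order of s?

The cycle type of s is (5, 2).
Since disjoint cycles commute, ord(s) = lcm(5, 2) = 10.

10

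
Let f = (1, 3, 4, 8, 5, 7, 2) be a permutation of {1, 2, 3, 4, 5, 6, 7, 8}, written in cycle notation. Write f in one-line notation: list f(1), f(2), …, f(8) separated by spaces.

3 1 4 8 7 6 2 5

Reading each image from the cycles: 1↦3, 2↦1, 3↦4, 4↦8, 5↦7, 6↦6, 7↦2, 8↦5.
So the one-line form is 3 1 4 8 7 6 2 5.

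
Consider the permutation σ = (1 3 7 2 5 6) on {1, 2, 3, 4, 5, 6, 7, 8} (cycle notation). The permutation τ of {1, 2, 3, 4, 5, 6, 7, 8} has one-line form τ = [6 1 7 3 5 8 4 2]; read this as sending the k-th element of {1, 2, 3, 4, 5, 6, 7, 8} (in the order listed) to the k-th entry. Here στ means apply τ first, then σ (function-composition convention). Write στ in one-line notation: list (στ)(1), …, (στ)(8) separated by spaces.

(στ)(x) = σ(τ(x)). Computing each image: σ(τ(1)) = σ(6) = 1, σ(τ(2)) = σ(1) = 3, σ(τ(3)) = σ(7) = 2, σ(τ(4)) = σ(3) = 7, σ(τ(5)) = σ(5) = 6, σ(τ(6)) = σ(8) = 8, σ(τ(7)) = σ(4) = 4, σ(τ(8)) = σ(2) = 5.
Hence στ = [1 3 2 7 6 8 4 5].

1 3 2 7 6 8 4 5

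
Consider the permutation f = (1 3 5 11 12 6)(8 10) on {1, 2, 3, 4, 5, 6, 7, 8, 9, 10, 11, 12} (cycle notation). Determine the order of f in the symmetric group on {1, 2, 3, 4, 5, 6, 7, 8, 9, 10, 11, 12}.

6

The cycle type of f is (6, 2, 1, 1, 1, 1).
The order is lcm(6, 2) = 6.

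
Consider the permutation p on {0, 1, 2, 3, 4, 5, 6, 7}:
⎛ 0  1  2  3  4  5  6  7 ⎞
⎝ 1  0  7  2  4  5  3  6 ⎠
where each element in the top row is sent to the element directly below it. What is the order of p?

Decomposing into disjoint cycles gives cycle lengths 4, 2, 1, 1.
Since disjoint cycles commute, ord(p) = lcm(4, 2) = 4.

4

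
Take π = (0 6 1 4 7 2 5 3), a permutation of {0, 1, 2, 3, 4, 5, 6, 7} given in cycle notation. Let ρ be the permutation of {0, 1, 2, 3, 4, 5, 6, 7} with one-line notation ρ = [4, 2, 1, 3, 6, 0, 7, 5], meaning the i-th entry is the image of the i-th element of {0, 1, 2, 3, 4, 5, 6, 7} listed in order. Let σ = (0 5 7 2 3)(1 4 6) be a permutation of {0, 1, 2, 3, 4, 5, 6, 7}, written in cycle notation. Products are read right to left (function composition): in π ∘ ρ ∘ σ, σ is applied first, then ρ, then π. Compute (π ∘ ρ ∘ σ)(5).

3

Apply the permutations in order: σ(5) = 7, then ρ(7) = 5, then π(5) = 3. So (π ∘ ρ ∘ σ)(5) = 3.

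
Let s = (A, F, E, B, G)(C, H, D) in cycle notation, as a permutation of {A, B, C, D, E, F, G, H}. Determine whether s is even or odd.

even

The cycle lengths are 5, 3.
A cycle of length ℓ contributes ℓ−1 transpositions, so s is a product of 4 + 2 = 6 transpositions — even.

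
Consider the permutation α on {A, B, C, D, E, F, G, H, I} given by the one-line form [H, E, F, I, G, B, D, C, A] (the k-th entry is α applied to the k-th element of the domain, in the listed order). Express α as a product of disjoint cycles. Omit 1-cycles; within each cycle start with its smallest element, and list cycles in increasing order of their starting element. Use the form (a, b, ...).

(A, H, C, F, B, E, G, D, I)

From A: A → H → C → F → B → E → G → D → I → A, closing the cycle (A, H, C, F, B, E, G, D, I).
Continuing from each remaining unvisited element yields (A, H, C, F, B, E, G, D, I).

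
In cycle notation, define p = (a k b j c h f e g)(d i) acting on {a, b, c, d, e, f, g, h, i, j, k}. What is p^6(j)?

a

j lies in the 9-cycle (a k b j c h f e g).
Advancing 6 steps from j: j → c → h → f → e → g → a.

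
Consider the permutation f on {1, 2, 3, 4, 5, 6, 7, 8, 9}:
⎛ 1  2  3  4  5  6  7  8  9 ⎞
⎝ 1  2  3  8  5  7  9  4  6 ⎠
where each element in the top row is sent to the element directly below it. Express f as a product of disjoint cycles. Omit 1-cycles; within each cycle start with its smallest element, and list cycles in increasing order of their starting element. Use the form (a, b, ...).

(4, 8)(6, 7, 9)

Start at 4 and follow images: 4 → 8 → 4, giving the cycle (4, 8).
Repeating from the next unused element and collecting all non-trivial cycles gives (4, 8)(6, 7, 9).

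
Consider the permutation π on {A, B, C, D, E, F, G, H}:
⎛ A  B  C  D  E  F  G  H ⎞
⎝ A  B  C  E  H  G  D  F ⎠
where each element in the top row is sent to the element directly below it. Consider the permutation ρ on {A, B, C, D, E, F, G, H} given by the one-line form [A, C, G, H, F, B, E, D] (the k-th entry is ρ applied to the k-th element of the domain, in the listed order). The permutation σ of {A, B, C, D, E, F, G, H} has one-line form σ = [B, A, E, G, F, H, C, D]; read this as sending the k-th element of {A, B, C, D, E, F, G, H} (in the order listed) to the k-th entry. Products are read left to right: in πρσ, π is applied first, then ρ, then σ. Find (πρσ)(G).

D

Chase G: π(G) = D; ρ(D) = H; σ(H) = D. Hence (πρσ)(G) = D.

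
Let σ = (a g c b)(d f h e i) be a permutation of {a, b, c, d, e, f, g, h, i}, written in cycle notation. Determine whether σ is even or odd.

The cycle lengths are 5, 4.
A cycle is odd iff its length is even; σ has 1 even-length cycle, so sgn(σ) = (−1)^1 and σ is odd.

odd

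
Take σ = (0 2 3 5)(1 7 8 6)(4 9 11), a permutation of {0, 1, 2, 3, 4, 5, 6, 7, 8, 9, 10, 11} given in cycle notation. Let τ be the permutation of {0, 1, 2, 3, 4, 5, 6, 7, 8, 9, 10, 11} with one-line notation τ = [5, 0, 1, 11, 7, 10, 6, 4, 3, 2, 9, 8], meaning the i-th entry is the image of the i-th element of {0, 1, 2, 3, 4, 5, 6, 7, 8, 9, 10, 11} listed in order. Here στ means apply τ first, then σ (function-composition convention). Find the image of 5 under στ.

10

τ(5) = 10, then σ(10) = 10; composing gives (στ)(5) = 10.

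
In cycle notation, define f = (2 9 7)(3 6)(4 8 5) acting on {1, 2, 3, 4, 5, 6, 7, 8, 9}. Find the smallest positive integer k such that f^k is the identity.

The disjoint cycles have lengths 3, 3, 2, 1.
Since disjoint cycles commute, ord(f) = lcm(3, 3, 2) = 6.

6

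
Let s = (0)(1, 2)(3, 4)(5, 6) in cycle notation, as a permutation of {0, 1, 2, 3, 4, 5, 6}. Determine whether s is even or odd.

odd

The cycle lengths are 2, 2, 2, 1.
A cycle is odd iff its length is even; s has 3 even-length cycles, so sgn(s) = (−1)^3 and s is odd.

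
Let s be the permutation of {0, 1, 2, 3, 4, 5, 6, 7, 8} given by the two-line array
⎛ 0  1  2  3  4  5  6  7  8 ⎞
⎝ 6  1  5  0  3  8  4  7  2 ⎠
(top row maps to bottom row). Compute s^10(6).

3

Tracing 6 → 4 → … returns to 6 after 4 steps, so 6 lies in a 4-cycle (0 6 4 3).
Powers repeat with period 4 on this cycle, and 10 mod 4 = 2, so s^10(6) = s^2(6).
Advancing 2 steps from 6: 6 → 4 → 3.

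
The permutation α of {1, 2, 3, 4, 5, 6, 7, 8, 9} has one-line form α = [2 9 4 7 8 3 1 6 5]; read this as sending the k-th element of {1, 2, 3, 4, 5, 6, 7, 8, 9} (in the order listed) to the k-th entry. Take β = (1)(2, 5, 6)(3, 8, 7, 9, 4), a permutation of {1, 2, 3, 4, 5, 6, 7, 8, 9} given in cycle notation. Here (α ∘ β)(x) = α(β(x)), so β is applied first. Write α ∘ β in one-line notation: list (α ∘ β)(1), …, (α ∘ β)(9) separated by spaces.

(α ∘ β)(x) = α(β(x)). Computing each image: α(β(1)) = α(1) = 2, α(β(2)) = α(5) = 8, α(β(3)) = α(8) = 6, α(β(4)) = α(3) = 4, α(β(5)) = α(6) = 3, α(β(6)) = α(2) = 9, α(β(7)) = α(9) = 5, α(β(8)) = α(7) = 1, α(β(9)) = α(4) = 7.
Hence α ∘ β = [2 8 6 4 3 9 5 1 7].

2 8 6 4 3 9 5 1 7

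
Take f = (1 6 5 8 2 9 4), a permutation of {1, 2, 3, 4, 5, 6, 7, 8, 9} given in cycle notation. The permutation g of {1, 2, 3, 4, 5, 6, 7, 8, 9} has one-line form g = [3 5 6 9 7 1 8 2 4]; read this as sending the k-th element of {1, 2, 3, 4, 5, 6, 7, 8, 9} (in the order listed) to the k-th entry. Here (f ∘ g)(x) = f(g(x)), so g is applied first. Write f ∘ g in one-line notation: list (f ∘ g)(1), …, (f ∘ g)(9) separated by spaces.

(f ∘ g)(x) = f(g(x)). Computing each image: f(g(1)) = f(3) = 3, f(g(2)) = f(5) = 8, f(g(3)) = f(6) = 5, f(g(4)) = f(9) = 4, f(g(5)) = f(7) = 7, f(g(6)) = f(1) = 6, f(g(7)) = f(8) = 2, f(g(8)) = f(2) = 9, f(g(9)) = f(4) = 1.
Hence f ∘ g = [3 8 5 4 7 6 2 9 1].

3 8 5 4 7 6 2 9 1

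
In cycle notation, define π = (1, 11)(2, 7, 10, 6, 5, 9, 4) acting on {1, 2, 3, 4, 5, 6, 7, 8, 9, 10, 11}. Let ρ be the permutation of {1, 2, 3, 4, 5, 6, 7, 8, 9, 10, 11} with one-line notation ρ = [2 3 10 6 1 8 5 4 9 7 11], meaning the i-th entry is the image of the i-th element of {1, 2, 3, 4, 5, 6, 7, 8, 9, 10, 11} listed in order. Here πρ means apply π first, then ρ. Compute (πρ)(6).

1

First apply π: π(6) = 5, then ρ(5) = 1. Thus (πρ)(6) = 1.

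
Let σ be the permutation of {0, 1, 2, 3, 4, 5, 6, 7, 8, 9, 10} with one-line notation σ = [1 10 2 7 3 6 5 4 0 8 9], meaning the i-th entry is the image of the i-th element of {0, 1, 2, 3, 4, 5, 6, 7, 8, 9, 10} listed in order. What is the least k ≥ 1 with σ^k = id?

30

Decomposing into disjoint cycles gives cycle lengths 5, 3, 2, 1.
The order of σ is the least common multiple of its cycle lengths: lcm(5, 3, 2) = 30.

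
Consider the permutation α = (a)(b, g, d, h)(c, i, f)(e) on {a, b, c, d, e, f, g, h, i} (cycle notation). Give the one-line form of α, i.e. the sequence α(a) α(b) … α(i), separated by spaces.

a g i h e c d b f

Reading each image from the cycles: a→a, b→g, c→i, d→h, e→e, f→c, g→d, h→b, i→f.
So the one-line form is a g i h e c d b f.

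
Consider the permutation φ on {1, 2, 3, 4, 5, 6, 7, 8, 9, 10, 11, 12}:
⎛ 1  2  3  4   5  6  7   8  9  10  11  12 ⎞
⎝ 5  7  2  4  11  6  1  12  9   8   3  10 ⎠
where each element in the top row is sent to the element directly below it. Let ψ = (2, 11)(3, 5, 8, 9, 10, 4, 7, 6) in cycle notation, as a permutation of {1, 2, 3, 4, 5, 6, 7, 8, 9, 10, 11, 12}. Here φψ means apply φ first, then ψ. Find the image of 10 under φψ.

9

First apply φ: φ(10) = 8, then ψ(8) = 9. Thus (φψ)(10) = 9.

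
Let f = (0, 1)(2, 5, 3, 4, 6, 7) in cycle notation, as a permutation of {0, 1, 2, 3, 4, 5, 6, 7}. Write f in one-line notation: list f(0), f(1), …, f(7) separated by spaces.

1 0 5 4 6 3 7 2

Image by image: 0→1, 1→0, 2→5, 3→4, 4→6, 5→3, 6→7, 7→2.
Listing these in domain order gives 1 0 5 4 6 3 7 2.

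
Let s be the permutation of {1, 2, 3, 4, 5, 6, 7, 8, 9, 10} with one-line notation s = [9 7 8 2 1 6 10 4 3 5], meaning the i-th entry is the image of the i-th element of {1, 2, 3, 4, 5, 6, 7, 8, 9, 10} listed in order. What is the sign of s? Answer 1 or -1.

1

In disjoint-cycle form the cycle lengths are 9, 1.
A cycle is odd iff its length is even; s has 0 even-length cycles, so sgn(s) = (−1)^0 and s is even.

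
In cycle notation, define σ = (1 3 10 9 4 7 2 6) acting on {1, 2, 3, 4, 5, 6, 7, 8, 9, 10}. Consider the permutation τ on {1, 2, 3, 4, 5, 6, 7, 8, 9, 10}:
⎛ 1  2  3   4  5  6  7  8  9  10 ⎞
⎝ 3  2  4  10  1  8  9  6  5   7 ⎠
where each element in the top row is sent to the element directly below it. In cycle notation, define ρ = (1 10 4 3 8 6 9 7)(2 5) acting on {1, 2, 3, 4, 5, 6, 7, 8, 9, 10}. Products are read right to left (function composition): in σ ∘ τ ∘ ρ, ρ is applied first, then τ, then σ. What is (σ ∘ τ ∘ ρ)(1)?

Chase 1: ρ(1) = 10; τ(10) = 7; σ(7) = 2. Hence (σ ∘ τ ∘ ρ)(1) = 2.

2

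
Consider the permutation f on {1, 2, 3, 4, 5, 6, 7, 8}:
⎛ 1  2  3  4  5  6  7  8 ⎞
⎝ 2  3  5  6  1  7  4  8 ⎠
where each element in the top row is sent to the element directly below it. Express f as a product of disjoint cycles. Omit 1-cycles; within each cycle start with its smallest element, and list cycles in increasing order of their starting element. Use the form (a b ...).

(1 2 3 5)(4 6 7)

Start at 1 and follow images: 1 → 2 → 3 → 5 → 1, giving the cycle (1 2 3 5).
Continuing from each remaining unvisited element yields (1 2 3 5)(4 6 7).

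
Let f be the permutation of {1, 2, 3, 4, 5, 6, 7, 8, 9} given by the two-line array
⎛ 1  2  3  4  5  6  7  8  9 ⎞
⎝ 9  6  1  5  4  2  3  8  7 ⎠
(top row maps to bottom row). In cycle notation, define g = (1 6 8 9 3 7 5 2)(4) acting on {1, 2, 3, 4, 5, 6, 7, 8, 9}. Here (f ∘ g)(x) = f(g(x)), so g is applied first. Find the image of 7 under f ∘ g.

g(7) = 5, then f(5) = 4; composing gives (f ∘ g)(7) = 4.

4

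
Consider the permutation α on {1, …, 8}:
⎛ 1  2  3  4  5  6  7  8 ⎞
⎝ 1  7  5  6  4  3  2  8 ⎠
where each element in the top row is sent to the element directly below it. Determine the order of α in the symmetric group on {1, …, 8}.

4

The disjoint-cycle form of α has cycle lengths 4, 2, 1, 1.
The order of α is the least common multiple of its cycle lengths: lcm(4, 2) = 4.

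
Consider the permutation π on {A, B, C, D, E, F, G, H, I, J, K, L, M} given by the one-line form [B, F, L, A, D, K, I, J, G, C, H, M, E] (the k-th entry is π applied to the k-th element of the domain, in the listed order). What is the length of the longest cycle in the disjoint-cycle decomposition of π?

Decomposing into disjoint cycles gives (A, B, F, K, H, J, C, L, M, E, D)(G, I); the longest has length 11.

11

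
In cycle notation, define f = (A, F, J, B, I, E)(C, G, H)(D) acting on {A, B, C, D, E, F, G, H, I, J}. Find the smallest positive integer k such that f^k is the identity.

The cycle type of f is (6, 3, 1).
The order of f is the least common multiple of its cycle lengths: lcm(6, 3) = 6.

6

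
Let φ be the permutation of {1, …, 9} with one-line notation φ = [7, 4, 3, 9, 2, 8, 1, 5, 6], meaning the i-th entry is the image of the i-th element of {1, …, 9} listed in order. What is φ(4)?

4 is element number 4 of the domain, and entry number 4 of the one-line form is 9, so φ(4) = 9.

9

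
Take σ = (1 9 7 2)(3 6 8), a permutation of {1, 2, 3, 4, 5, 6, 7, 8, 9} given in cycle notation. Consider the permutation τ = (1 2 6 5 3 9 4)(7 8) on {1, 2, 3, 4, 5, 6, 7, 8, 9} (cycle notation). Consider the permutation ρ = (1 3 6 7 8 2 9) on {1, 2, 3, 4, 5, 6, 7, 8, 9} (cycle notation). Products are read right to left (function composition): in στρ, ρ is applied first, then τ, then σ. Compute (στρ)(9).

Chase 9: ρ(9) = 1; τ(1) = 2; σ(2) = 1. Hence (στρ)(9) = 1.

1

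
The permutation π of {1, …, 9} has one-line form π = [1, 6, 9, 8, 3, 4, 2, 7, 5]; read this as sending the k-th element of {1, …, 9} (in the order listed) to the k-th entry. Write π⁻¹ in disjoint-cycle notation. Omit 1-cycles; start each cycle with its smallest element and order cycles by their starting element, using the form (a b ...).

(2 7 8 4 6)(3 5 9)

The cycle decomposition of π is (2 6 4 8 7)(3 9 5).
The inverse reverses every cycle; in canonical form, π⁻¹ = (2 7 8 4 6)(3 5 9).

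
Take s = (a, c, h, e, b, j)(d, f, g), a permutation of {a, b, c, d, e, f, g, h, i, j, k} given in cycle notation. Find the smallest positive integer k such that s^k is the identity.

The disjoint cycles have lengths 6, 3, 1, 1.
Since disjoint cycles commute, ord(s) = lcm(6, 3) = 6.

6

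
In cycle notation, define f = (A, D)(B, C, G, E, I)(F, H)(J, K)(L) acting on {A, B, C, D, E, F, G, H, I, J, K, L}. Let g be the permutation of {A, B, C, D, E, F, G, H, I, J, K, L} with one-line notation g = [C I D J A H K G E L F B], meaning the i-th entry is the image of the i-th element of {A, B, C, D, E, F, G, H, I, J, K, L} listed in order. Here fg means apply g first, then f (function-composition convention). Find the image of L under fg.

C

First apply g: g(L) = B, then f(B) = C. Thus (fg)(L) = C.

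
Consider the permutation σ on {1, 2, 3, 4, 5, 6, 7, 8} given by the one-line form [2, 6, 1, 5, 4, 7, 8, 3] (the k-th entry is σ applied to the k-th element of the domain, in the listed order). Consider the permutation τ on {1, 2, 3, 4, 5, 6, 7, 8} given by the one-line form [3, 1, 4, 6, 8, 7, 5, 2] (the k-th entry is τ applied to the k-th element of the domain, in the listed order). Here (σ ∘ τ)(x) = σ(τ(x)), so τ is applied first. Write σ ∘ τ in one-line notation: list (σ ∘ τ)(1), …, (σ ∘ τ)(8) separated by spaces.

For each element, apply τ then σ: 1 → 3 → 1; 2 → 1 → 2; 3 → 4 → 5; 4 → 6 → 7; 5 → 8 → 3; 6 → 7 → 8; 7 → 5 → 4; 8 → 2 → 6.
So σ ∘ τ in one-line form is 1 2 5 7 3 8 4 6.

1 2 5 7 3 8 4 6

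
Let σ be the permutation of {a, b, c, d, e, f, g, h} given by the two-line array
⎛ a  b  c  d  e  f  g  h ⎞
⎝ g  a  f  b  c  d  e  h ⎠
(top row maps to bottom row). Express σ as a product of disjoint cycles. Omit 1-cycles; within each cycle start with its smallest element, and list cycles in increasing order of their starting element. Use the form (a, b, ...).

From a: a → g → e → c → f → d → b → a, closing the cycle (a, g, e, c, f, d, b).
Repeating from the next unused element and collecting all non-trivial cycles gives (a, g, e, c, f, d, b).

(a, g, e, c, f, d, b)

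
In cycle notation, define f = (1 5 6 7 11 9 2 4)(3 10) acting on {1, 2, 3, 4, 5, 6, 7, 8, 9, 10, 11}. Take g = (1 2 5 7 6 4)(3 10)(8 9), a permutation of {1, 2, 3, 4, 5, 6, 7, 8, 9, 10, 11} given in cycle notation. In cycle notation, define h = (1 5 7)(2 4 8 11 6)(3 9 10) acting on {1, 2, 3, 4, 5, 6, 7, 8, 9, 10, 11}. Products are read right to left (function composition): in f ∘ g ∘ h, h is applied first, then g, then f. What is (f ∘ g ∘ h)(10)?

Chase 10: h(10) = 3; g(3) = 10; f(10) = 3. Hence (f ∘ g ∘ h)(10) = 3.

3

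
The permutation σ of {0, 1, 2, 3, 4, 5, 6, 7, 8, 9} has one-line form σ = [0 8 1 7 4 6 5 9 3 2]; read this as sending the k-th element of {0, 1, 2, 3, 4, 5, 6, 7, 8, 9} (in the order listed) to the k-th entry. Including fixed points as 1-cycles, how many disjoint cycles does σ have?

4

The cycle decomposition is (0)(1 8 3 7 9 2)(4)(5 6), which has 4 cycles (counting 1-cycles).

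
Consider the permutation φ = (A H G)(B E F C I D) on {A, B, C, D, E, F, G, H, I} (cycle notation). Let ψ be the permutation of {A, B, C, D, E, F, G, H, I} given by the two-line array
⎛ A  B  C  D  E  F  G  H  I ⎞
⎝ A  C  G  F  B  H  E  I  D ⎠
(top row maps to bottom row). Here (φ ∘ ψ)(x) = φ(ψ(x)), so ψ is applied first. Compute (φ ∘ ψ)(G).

F

ψ(G) = E, then φ(E) = F; composing gives (φ ∘ ψ)(G) = F.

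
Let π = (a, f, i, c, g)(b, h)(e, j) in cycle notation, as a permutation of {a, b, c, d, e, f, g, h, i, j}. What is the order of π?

10

The disjoint cycles have lengths 5, 2, 2, 1.
The order is lcm(5, 2, 2) = 10.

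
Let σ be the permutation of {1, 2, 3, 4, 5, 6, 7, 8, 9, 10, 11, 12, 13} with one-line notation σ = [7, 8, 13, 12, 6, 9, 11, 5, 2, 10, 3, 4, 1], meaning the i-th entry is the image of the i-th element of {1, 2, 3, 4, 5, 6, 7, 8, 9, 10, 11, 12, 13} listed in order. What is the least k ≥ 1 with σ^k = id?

10

Writing σ as disjoint cycles, the cycle lengths are 5, 5, 2, 1.
Since disjoint cycles commute, ord(σ) = lcm(5, 5, 2) = 10.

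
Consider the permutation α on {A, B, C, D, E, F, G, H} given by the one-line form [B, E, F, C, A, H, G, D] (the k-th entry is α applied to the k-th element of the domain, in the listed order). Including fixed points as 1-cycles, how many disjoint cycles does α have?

The cycle decomposition is (A B E)(C F H D)(G), which has 3 cycles (counting 1-cycles).

3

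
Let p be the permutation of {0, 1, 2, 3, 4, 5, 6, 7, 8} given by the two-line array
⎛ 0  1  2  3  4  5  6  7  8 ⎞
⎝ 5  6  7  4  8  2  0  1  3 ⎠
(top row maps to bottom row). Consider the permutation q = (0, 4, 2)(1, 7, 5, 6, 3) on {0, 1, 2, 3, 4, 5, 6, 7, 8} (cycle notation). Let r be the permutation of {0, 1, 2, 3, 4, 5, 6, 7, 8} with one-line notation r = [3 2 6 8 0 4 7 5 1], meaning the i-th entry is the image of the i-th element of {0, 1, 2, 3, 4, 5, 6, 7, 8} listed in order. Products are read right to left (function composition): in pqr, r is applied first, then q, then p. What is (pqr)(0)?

6

(pqr)(0) = p(q(r(0))). r(0) = 3, then q(3) = 1, then p(1) = 6, so the result is 6.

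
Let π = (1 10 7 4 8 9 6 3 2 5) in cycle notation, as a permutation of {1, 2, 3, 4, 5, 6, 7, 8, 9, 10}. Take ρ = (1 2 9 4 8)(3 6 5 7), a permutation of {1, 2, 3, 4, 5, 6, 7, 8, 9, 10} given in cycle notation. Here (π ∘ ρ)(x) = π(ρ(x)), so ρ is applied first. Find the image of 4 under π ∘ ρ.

ρ(4) = 8, then π(8) = 9; composing gives (π ∘ ρ)(4) = 9.

9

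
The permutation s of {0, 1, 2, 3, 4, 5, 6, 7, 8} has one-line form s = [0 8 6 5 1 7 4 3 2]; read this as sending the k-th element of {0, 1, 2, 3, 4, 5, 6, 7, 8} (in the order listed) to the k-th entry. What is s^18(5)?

5

Tracing 5 → 7 → … returns to 5 after 3 steps, so 5 lies in a 3-cycle (3, 5, 7).
Since the cycle has length 3, s^18 acts on it the same as s^0 (18 mod 3 = 0).
So s^18(5) = 5.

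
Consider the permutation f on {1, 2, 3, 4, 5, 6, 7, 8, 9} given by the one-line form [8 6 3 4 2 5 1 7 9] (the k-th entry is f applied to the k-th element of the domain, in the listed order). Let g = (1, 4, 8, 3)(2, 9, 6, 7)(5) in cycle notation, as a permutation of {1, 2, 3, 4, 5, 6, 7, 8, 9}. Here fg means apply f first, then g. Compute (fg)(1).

3

f(1) = 8, then g(8) = 3; composing gives (fg)(1) = 3.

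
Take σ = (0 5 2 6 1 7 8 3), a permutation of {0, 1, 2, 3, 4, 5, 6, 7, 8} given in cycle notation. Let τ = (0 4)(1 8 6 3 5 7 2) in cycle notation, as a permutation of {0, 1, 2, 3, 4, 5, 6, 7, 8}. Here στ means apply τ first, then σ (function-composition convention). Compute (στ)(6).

0

First apply τ: τ(6) = 3, then σ(3) = 0. Thus (στ)(6) = 0.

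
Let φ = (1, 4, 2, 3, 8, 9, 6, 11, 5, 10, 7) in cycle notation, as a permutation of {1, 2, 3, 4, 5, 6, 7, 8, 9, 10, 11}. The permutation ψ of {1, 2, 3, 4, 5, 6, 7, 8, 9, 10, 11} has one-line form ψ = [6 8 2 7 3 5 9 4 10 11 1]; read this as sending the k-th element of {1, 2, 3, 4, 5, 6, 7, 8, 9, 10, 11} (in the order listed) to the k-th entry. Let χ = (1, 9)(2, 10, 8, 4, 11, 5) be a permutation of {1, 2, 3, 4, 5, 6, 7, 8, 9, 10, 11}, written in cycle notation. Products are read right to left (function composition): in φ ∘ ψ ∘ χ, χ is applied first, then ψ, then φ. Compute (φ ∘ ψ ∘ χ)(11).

(φ ∘ ψ ∘ χ)(11) = φ(ψ(χ(11))). χ(11) = 5, then ψ(5) = 3, then φ(3) = 8, so the result is 8.

8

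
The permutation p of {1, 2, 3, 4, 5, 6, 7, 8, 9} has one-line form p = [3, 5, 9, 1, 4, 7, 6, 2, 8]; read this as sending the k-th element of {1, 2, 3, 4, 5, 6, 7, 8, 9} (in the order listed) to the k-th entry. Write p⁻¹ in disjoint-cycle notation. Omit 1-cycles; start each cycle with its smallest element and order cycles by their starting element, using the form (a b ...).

(1 4 5 2 8 9 3)(6 7)

First write p in disjoint cycles: (1 3 9 8 2 5 4)(6 7).
The inverse reverses every cycle; in canonical form, p⁻¹ = (1 4 5 2 8 9 3)(6 7).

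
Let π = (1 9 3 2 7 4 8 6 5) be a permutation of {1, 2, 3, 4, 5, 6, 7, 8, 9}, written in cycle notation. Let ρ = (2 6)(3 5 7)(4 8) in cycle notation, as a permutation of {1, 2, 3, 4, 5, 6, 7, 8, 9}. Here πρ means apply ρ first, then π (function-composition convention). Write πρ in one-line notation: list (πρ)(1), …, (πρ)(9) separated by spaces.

(πρ)(x) = π(ρ(x)). Computing each image: π(ρ(1)) = π(1) = 9, π(ρ(2)) = π(6) = 5, π(ρ(3)) = π(5) = 1, π(ρ(4)) = π(8) = 6, π(ρ(5)) = π(7) = 4, π(ρ(6)) = π(2) = 7, π(ρ(7)) = π(3) = 2, π(ρ(8)) = π(4) = 8, π(ρ(9)) = π(9) = 3.
Hence πρ = [9 5 1 6 4 7 2 8 3].

9 5 1 6 4 7 2 8 3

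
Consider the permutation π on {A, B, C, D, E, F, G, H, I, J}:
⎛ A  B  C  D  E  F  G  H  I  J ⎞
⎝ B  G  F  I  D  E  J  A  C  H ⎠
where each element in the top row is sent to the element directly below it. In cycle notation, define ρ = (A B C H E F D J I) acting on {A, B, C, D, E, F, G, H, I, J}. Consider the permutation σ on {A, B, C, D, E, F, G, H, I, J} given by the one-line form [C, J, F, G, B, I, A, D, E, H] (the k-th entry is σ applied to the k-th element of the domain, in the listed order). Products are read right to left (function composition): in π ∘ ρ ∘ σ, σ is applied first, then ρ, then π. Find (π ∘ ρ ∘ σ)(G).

Chase G: σ(G) = A; ρ(A) = B; π(B) = G. Hence (π ∘ ρ ∘ σ)(G) = G.

G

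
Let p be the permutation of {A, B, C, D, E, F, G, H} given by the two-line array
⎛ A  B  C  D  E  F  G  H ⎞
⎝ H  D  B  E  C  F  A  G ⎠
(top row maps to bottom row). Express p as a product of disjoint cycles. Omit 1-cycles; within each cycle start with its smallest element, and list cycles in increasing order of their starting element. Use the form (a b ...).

(A H G)(B D E C)

Iterating p from A gives A → H → G → A; that is the 3-cycle (A H G).
Continuing from each remaining unvisited element yields (A H G)(B D E C).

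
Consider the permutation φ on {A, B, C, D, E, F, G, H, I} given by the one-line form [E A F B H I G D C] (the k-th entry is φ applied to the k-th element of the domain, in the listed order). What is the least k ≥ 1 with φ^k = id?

15

Writing φ as disjoint cycles, the cycle lengths are 5, 3, 1.
The order of φ is the least common multiple of its cycle lengths: lcm(5, 3) = 15.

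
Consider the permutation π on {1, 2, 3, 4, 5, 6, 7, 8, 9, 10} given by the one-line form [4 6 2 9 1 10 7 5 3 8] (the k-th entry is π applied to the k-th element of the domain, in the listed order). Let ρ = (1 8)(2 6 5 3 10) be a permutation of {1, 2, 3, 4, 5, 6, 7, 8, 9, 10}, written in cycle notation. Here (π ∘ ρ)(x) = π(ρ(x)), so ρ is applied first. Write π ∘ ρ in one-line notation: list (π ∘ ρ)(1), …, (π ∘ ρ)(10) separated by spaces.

(π ∘ ρ)(x) = π(ρ(x)). Computing each image: π(ρ(1)) = π(8) = 5, π(ρ(2)) = π(6) = 10, π(ρ(3)) = π(10) = 8, π(ρ(4)) = π(4) = 9, π(ρ(5)) = π(3) = 2, π(ρ(6)) = π(5) = 1, π(ρ(7)) = π(7) = 7, π(ρ(8)) = π(1) = 4, π(ρ(9)) = π(9) = 3, π(ρ(10)) = π(2) = 6.
Hence π ∘ ρ = [5 10 8 9 2 1 7 4 3 6].

5 10 8 9 2 1 7 4 3 6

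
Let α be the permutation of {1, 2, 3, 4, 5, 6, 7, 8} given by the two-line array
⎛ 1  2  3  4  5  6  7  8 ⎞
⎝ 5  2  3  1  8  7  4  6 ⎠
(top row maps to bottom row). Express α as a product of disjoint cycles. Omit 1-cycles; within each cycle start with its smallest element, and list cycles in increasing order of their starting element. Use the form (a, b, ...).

(1, 5, 8, 6, 7, 4)

Start at 1 and follow images: 1 → 5 → 8 → 6 → 7 → 4 → 1, giving the cycle (1, 5, 8, 6, 7, 4).
Repeating from the next unused element and collecting all non-trivial cycles gives (1, 5, 8, 6, 7, 4).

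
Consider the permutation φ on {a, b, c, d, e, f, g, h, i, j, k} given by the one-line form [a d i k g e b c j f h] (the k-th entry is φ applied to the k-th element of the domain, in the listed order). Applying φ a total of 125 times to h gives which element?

e

Tracing h → c → … returns to h after 10 steps, so h lies in a 10-cycle (b, d, k, h, c, i, j, f, e, g).
Powers repeat with period 10 on this cycle, and 125 mod 10 = 5, so φ^125(h) = φ^5(h).
Stepping 5 places around the cycle: h → c → i → j → f → e.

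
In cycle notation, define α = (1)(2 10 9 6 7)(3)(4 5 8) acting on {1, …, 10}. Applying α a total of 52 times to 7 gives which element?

7 lies in the 5-cycle (2 10 9 6 7).
Powers repeat with period 5 on this cycle, and 52 mod 5 = 2, so α^52(7) = α^2(7).
Stepping 2 places around the cycle: 7 → 2 → 10.

10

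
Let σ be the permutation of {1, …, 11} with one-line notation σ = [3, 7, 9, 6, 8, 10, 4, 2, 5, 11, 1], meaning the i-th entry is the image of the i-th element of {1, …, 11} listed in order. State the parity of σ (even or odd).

In disjoint-cycle form the cycle lengths are 11.
A cycle is odd iff its length is even; σ has 0 even-length cycles, so sgn(σ) = (−1)^0 and σ is even.

even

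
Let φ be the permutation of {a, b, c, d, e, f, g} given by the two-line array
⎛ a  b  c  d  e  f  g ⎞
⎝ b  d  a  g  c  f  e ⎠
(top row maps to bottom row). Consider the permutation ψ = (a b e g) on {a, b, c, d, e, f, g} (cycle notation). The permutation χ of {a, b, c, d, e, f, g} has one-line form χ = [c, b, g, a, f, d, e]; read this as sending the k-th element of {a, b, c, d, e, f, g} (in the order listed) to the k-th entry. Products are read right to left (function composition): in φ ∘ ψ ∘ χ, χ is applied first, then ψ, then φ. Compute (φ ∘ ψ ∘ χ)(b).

c

Chase b: χ(b) = b; ψ(b) = e; φ(e) = c. Hence (φ ∘ ψ ∘ χ)(b) = c.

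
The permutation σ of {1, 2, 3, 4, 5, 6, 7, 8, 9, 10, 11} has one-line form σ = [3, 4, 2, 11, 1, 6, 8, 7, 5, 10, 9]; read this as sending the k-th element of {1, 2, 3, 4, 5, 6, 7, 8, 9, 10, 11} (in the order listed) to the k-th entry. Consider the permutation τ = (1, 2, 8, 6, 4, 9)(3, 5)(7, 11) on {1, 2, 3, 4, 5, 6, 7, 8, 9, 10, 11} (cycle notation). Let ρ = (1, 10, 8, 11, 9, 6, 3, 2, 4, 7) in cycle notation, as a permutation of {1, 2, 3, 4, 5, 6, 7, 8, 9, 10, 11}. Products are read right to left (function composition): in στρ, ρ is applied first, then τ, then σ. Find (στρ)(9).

11

Chase 9: ρ(9) = 6; τ(6) = 4; σ(4) = 11. Hence (στρ)(9) = 11.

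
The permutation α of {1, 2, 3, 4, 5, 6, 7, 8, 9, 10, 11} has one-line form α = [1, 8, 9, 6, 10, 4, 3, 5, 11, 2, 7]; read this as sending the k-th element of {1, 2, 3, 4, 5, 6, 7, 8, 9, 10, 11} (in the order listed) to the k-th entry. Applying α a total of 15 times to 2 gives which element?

10

Tracing 2 → 8 → … returns to 2 after 4 steps, so 2 lies in a 4-cycle (2, 8, 5, 10).
Since the cycle has length 4, α^15 acts on it the same as α^3 (15 mod 4 = 3).
Advancing 3 steps from 2: 2 → 8 → 5 → 10.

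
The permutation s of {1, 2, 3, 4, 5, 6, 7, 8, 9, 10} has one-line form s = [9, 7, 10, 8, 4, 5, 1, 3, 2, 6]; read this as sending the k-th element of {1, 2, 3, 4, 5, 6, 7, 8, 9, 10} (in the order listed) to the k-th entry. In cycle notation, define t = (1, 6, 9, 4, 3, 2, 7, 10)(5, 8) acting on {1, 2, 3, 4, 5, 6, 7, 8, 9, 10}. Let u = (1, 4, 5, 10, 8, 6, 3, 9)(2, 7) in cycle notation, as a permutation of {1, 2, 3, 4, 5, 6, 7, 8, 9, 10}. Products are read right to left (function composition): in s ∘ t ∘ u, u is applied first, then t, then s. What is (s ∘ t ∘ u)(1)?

10

Apply the permutations in order: u(1) = 4, then t(4) = 3, then s(3) = 10. So (s ∘ t ∘ u)(1) = 10.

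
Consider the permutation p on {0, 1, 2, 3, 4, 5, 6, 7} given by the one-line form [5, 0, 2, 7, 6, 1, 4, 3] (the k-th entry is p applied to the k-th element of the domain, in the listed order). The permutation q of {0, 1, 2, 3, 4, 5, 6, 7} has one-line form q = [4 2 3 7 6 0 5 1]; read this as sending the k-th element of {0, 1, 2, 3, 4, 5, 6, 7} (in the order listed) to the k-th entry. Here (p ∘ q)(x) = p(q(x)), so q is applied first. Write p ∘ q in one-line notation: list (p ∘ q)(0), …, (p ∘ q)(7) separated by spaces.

For each element, apply q then p: 0 → 4 → 6; 1 → 2 → 2; 2 → 3 → 7; 3 → 7 → 3; 4 → 6 → 4; 5 → 0 → 5; 6 → 5 → 1; 7 → 1 → 0.
Collecting the images, p ∘ q = [6 2 7 3 4 5 1 0].

6 2 7 3 4 5 1 0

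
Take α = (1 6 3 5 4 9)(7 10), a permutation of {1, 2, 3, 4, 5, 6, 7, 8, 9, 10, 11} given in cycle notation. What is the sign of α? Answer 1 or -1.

1

The cycle lengths are 6, 2, 1, 1, 1.
A cycle of length ℓ contributes ℓ−1 transpositions, so α is a product of 5 + 1 = 6 transpositions — even.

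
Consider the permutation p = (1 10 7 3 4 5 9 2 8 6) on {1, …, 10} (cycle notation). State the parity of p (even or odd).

odd

The cycle lengths are 10.
A cycle of length ℓ contributes ℓ−1 transpositions, so p is a product of 9 transpositions — odd.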